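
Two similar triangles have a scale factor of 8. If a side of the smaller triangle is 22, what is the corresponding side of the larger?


Similar triangles have proportional sides
Scale factor = 8
Smaller side = 22
Corresponding larger side = 22 * 8
= 176

176


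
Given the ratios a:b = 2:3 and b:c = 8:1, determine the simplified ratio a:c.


Given a:b = 2:3 and b:c = 8:1
Make b consistent. Multiply first ratio by 8: a:b = 16:24
Multiply second ratio by 3: b:c = 24:3
Now b = 24 in both, so a:b:c = 16:24:3
Therefore a:c = 16:3
Simplify by GCD: a:c = 16:3

16:3


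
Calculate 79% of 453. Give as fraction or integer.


Compute 79% of 453
Convert percentage: 79% = 79/100
Multiply: 453 * 79/100
= 35787/100
= 35787/100

35787/100


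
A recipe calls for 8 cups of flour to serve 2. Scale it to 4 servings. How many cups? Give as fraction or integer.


Original: 8 cups for 2 servings
Target servings = 4
Scaling factor = 4/2
New amount = 8 * 4/2
= 32/2
= 16 cups

16


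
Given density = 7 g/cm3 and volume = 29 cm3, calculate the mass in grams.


Using mass = density * volume
Density = 7 g/cm3
Volume = 29 cm3
Mass = 7 * 29
= 203 g

203


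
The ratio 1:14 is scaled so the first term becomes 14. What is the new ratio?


Original ratio: 1:14
First term target: 14
Scale factor = 14 / 1 = 14
Multiply second term: 14 * 14 = 196
Equivalent ratio = 14:196

14:196


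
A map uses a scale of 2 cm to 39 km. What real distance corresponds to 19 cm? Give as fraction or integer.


Map scale: 2 cm = 39 km
Measured distance on map = 19 cm
Set up proportion: 19 * 39 / 2
= 741 / 2
= 741/2 km

741/2


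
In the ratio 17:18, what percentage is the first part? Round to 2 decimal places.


Total parts = 17 + 18 = 35
First part fraction = 17/35
Percentage = (17/35) * 100
= 0.485714 * 100
= 48.57%

48.57


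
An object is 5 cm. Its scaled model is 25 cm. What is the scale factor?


Original length = 5 cm
Scaled length = 25 cm
Scale factor = 25 / 5
= 5

5


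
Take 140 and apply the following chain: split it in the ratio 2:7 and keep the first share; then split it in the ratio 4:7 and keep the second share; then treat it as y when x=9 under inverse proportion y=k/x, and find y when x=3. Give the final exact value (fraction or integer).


Start with 140.
Step 1: Split 2:7, first share = 140 * 2/9 = 280/9
Step 2: Split 4:7, second share = 280/9 * 7/11 = 1960/99
Step 3: Inverse prop: k = (1960/99)*9; new y = k/3 = 1960/99*9/3 = 1960/33
Final result = 1960/33

1960/33


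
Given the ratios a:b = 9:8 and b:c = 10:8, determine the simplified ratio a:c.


Given a:b = 9:8 and b:c = 10:8
Make b consistent. Multiply first ratio by 10: a:b = 90:80
Multiply second ratio by 8: b:c = 80:64
Now b = 80 in both, so a:b:c = 90:80:64
Therefore a:c = 90:64
Simplify by GCD: a:c = 45:32

45:32


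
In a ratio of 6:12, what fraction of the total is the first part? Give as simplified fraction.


Total parts = 6 + 12 = 18
First part fraction = 6/18
Simplify: 6/18 = 1/3

1/3


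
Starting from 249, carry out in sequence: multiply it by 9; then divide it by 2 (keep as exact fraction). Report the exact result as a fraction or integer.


Start with 249.
Step 1: Multiply by 9: 249 * 9 = 2241
Step 2: Divide by 2: 2241 / 2 = 2241/2
Final result = 2241/2

2241/2


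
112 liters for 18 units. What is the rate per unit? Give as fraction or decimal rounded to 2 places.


Total liters = 112
Number of units = 18
Unit rate = 112 / 18
= 6.22 liters per unit

6.22


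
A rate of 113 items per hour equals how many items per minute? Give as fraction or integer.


Converting from per hour to per minute
Rate = 113 items per hour
Divide by 60: 113/60
= 113/60 items per minute

113/60


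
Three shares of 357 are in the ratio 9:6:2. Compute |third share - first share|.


Total parts = 9 + 6 + 2 = 17
Value per part = 357 / 17 = 21
Shares: 9*21=189, 6*21=126, 2*21=42
Third share = 42, first share = 189
Difference = |42 - 189| = 147

147


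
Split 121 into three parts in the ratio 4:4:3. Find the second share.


Ratio = 4:4:3
Total parts = 4 + 4 + 3 = 11
Value per part = 121 / 11 = 11
First share = 4 * 11 = 44
Middle share = 4 * 11 = 44
Third share = 3 * 11 = 33

44


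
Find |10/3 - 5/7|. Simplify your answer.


Simplify: 10/3 = 10/3 and 5/7 = 5/7
Find common denominator: LCD = 21
Convert: 70/21 and 15/21
Difference = |70 - 15|/21 = 55/21
Simplified = 55/21

55/21


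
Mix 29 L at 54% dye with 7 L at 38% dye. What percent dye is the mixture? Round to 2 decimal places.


Solute in mixture 1 = 54% of 29 L = 29*54/100 = 783/50 L
Solute in mixture 2 = 38% of 7 L = 7*38/100 = 133/50 L
Total solute = 783/50 + 133/50 = 458/25 L
Total volume = 29 + 7 = 36 L
Final concentration = 458/25/36 * 100 = 50.89%

50.89


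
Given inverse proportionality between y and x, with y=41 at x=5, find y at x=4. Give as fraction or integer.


Inverse proportion: y = k/x
Find k: k = 5 * 41 = 205
Compute y at x=4: y = 205/4
y = 205/4

205/4


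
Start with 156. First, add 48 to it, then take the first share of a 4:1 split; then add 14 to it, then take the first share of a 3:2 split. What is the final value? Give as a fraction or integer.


Start with 156.
Step 1: Add 48: 156+48=204; split 4:1 first = 204*4/5 = 816/5
Step 2: Add 14: 816/5+14=886/5; split 3:2 first = 886/5*3/5 = 2658/25
Final result = 2658/25

2658/25


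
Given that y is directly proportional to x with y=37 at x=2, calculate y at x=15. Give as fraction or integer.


Direct proportion: y = kx
Find k: k = 37/2 = 37/2
Compute y at x=15: y = 37/2 * 15
y = 555/2

555/2


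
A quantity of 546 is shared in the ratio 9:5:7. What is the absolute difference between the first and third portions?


Total parts = 9 + 5 + 7 = 21
Value per part = 546 / 21 = 26
Shares: 9*26=234, 5*26=130, 7*26=182
First share = 234, third share = 182
Difference = |234 - 182| = 52

52


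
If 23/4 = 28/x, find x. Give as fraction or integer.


Setting up: 23/4 = 28/x
Cross multiply: 23 * x = 4 * 28
23x = 112
x = 112/23
x = 112/23

112/23


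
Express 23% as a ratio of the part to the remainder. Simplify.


Part = 23%, Remainder = 77%
Ratio = 23:77
GCD(23, 77) = 1
Simplify: 23:77 = 23:77

23:77


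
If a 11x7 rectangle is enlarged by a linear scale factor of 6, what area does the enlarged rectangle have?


Original dimensions: 11 x 7
Enlargement factor = 6
New width = 11 * 6 = 66
New height = 7 * 6 = 42
New area = 66 * 42 = 2772

2772


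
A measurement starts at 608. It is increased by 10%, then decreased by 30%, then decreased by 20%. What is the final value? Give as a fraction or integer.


Start: 608
Step 1: increase by 10% => multiply by 110/100
  608 * 110/100 = 3344/5
Step 2: decrease by 30% => multiply by 70/100
  3344/5 * 70/100 = 11704/25
Step 3: decrease by 20% => multiply by 80/100
  11704/25 * 80/100 = 46816/125
Final value = 46816/125

46816/125


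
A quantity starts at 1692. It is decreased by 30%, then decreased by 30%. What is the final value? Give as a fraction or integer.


Start: 1692
Step 1: decrease by 30% => multiply by 70/100
  1692 * 70/100 = 5922/5
Step 2: decrease by 30% => multiply by 70/100
  5922/5 * 70/100 = 20727/25
Final value = 20727/25

20727/25


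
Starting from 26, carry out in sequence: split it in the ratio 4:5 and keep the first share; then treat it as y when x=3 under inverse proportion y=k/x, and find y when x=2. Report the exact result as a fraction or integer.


Start with 26.
Step 1: Split 4:5, first share = 26 * 4/9 = 104/9
Step 2: Inverse prop: k = (104/9)*3; new y = k/2 = 104/9*3/2 = 52/3
Final result = 52/3

52/3


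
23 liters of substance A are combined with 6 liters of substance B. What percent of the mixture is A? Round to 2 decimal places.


Volume of A = 23 L
Volume of B = 6 L
Total volume = 23 + 6 = 29 L
Percentage of A = (23/29) * 100
= 79.31%

79.31


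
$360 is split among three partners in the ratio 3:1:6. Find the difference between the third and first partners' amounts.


Total parts = 3 + 1 + 6 = 10
Value per part = 360 / 10 = 36
Shares: 3*36=108, 1*36=36, 6*36=216
Third share = 216, first share = 108
Difference = |216 - 108| = 108

108


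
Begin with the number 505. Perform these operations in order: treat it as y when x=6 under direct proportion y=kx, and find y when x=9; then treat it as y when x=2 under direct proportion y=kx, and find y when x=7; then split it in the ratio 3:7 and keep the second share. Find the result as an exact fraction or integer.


Start with 505.
Step 1: Direct prop: k = (505)/6; new y = k*9 = 505*9/6 = 1515/2
Step 2: Direct prop: k = (1515/2)/2; new y = k*7 = 1515/2*7/2 = 10605/4
Step 3: Split 3:7, second share = 10605/4 * 7/10 = 14847/8
Final result = 14847/8

14847/8


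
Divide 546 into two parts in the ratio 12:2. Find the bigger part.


Total parts = 12 + 2 = 14
Value per part = 546 / 14 = 39
First share = 12 * 39 = 468
Second share = 2 * 39 = 78
Larger share = 468

468


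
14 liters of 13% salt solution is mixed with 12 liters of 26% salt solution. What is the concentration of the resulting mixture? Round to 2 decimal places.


Solute in mixture 1 = 13% of 14 L = 14*13/100 = 91/50 L
Solute in mixture 2 = 26% of 12 L = 12*26/100 = 78/25 L
Total solute = 91/50 + 78/25 = 247/50 L
Total volume = 14 + 12 = 26 L
Final concentration = 247/50/26 * 100 = 19.00%

19.00


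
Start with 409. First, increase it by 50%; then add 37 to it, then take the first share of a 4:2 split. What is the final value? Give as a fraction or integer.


Start with 409.
Step 1: Increase by 50%: 409 * 150/100 = 1227/2
Step 2: Add 37: 1227/2+37=1301/2; split 4:2 first = 1301/2*4/6 = 1301/3
Final result = 1301/3

1301/3


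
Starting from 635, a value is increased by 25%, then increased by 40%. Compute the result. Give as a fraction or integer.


Start: 635
Step 1: increase by 25% => multiply by 125/100
  635 * 125/100 = 3175/4
Step 2: increase by 40% => multiply by 140/100
  3175/4 * 140/100 = 4445/4
Final value = 4445/4

4445/4


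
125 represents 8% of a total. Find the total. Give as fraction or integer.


Given: 125 is 8% of the whole
Set up: 125 = 8/100 * whole
whole = 125 * 100 / 8
whole = 12500 / 8
whole = 3125/2

3125/2


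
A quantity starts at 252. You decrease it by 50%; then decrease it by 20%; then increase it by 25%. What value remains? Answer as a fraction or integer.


Start with 252.
Step 1: Decrease by 50%: 252 * 50/100 = 126
Step 2: Decrease by 20%: 126 * 80/100 = 504/5
Step 3: Increase by 25%: 504/5 * 125/100 = 126
Final result = 126

126


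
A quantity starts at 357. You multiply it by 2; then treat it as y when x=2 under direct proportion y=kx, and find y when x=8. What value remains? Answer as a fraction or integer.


Start with 357.
Step 1: Multiply by 2: 357 * 2 = 714
Step 2: Direct prop: k = (714)/2; new y = k*8 = 714*8/2 = 2856
Final result = 2856

2856


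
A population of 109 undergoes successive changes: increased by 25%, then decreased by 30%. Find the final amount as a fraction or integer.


Start: 109
Step 1: increase by 25% => multiply by 125/100
  109 * 125/100 = 545/4
Step 2: decrease by 30% => multiply by 70/100
  545/4 * 70/100 = 763/8
Final value = 763/8

763/8


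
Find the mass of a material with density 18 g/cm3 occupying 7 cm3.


Using mass = density * volume
Density = 18 g/cm3
Volume = 7 cm3
Mass = 18 * 7
= 126 g

126


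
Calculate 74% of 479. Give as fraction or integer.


Compute 74% of 479
Convert percentage: 74% = 74/100
Multiply: 479 * 74/100
= 35446/100
= 17723/50

17723/50


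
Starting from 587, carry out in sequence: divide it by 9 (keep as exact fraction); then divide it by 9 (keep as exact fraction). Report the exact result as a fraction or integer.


Start with 587.
Step 1: Divide by 9: 587 / 9 = 587/9
Step 2: Divide by 9: 587/9 / 9 = 587/81
Final result = 587/81

587/81


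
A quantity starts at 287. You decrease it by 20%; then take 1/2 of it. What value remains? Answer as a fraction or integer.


Start with 287.
Step 1: Decrease by 20%: 287 * 80/100 = 1148/5
Step 2: Take 1/2: 1148/5 * 1/2 = 574/5
Final result = 574/5

574/5


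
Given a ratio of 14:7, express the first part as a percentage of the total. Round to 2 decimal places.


Total parts = 14 + 7 = 21
First part fraction = 14/21
Percentage = (14/21) * 100
= 0.666667 * 100
= 66.67%

66.67


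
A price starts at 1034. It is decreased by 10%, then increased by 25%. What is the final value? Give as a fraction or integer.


Start: 1034
Step 1: decrease by 10% => multiply by 90/100
  1034 * 90/100 = 4653/5
Step 2: increase by 25% => multiply by 125/100
  4653/5 * 125/100 = 4653/4
Final value = 4653/4

4653/4


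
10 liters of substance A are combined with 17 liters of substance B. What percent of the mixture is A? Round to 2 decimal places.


Volume of A = 10 L
Volume of B = 17 L
Total volume = 10 + 17 = 27 L
Percentage of A = (10/27) * 100
= 37.04%

37.04


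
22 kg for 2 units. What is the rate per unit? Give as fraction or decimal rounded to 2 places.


Total kg = 22
Number of units = 2
Unit rate = 22 / 2
= 11 kg per unit

11


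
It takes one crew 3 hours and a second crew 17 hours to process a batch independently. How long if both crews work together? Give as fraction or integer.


Rate of A = 1/3 job per hour
Rate of B = 1/17 job per hour
Combined rate = 1/3 + 1/17
Find common denominator: (17 + 3)/(3*17) = 20/51
Combined rate = 20/51 job per hour
Time together = 1 / (20/51) = 51/20 hours

51/20


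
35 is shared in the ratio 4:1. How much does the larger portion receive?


Total parts = 4 + 1 = 5
Value per part = 35 / 5 = 7
First share = 4 * 7 = 28
Second share = 1 * 7 = 7
Larger share = 28

28


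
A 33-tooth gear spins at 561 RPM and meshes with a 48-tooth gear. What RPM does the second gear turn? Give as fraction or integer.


Gear ratio: teeth_A * RPM_A = teeth_B * RPM_B
33 * 561 = 48 * RPM_B
18513 = 48 * RPM_B
RPM_B = 18513 / 48
RPM_B = 6171/16

6171/16


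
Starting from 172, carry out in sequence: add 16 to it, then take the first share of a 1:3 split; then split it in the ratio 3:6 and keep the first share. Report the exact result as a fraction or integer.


Start with 172.
Step 1: Add 16: 172+16=188; split 1:3 first = 188*1/4 = 47
Step 2: Split 3:6, first share = 47 * 3/9 = 47/3
Final result = 47/3

47/3


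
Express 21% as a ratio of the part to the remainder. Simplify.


Part = 21%, Remainder = 79%
Ratio = 21:79
GCD(21, 79) = 1
Simplify: 21:79 = 21:79

21:79


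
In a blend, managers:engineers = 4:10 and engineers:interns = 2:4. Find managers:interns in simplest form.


Given a:b = 4:10 and b:c = 2:4
Make b consistent. Multiply first ratio by 2: a:b = 8:20
Multiply second ratio by 10: b:c = 20:40
Now b = 20 in both, so a:b:c = 8:20:40
Therefore a:c = 8:40
Simplify by GCD: a:c = 1:5

1:5


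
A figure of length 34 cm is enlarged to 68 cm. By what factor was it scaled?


Original length = 34 cm
Scaled length = 68 cm
Scale factor = 68 / 34
= 2

2


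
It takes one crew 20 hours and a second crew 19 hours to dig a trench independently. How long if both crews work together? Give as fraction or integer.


Rate of A = 1/20 job per hour
Rate of B = 1/19 job per hour
Combined rate = 1/20 + 1/19
Find common denominator: (19 + 20)/(20*19) = 39/380
Combined rate = 39/380 job per hour
Time together = 1 / (39/380) = 380/39 hours

380/39


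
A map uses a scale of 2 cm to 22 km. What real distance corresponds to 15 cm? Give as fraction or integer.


Map scale: 2 cm = 22 km
Measured distance on map = 15 cm
Set up proportion: 15 * 22 / 2
= 330 / 2
= 165 km

165


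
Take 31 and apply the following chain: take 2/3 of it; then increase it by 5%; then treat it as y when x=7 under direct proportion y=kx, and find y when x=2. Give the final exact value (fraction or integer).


Start with 31.
Step 1: Take 2/3: 31 * 2/3 = 62/3
Step 2: Increase by 5%: 62/3 * 105/100 = 217/10
Step 3: Direct prop: k = (217/10)/7; new y = k*2 = 217/10*2/7 = 31/5
Final result = 31/5

31/5


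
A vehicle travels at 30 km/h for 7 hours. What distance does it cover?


Using distance = speed * time
Speed = 30 km/h
Time = 7 hours
Distance = 30 * 7
= 210 km

210


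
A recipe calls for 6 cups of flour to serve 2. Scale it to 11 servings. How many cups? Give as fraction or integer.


Original: 6 cups for 2 servings
Target servings = 11
Scaling factor = 11/2
New amount = 6 * 11/2
= 66/2
= 33 cups

33


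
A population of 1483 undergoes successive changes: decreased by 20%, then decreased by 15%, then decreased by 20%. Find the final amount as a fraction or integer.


Start: 1483
Step 1: decrease by 20% => multiply by 80/100
  1483 * 80/100 = 5932/5
Step 2: decrease by 15% => multiply by 85/100
  5932/5 * 85/100 = 25211/25
Step 3: decrease by 20% => multiply by 80/100
  25211/25 * 80/100 = 100844/125
Final value = 100844/125

100844/125


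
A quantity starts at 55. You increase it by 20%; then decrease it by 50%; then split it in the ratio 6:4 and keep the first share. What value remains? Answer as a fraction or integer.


Start with 55.
Step 1: Increase by 20%: 55 * 120/100 = 66
Step 2: Decrease by 50%: 66 * 50/100 = 33
Step 3: Split 6:4, first share = 33 * 6/10 = 99/5
Final result = 99/5

99/5


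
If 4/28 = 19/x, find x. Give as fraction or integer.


Setting up: 4/28 = 19/x
Cross multiply: 4 * x = 28 * 19
4x = 532
x = 532/4
x = 133

133


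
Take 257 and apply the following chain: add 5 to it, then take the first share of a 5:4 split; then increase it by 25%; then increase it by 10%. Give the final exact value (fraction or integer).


Start with 257.
Step 1: Add 5: 257+5=262; split 5:4 first = 262*5/9 = 1310/9
Step 2: Increase by 25%: 1310/9 * 125/100 = 3275/18
Step 3: Increase by 10%: 3275/18 * 110/100 = 7205/36
Final result = 7205/36

7205/36


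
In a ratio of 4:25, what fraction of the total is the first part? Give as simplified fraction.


Total parts = 4 + 25 = 29
First part fraction = 4/29
Simplify: 4/29 = 4/29

4/29


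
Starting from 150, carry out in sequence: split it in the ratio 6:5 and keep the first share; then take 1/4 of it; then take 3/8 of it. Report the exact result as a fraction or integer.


Start with 150.
Step 1: Split 6:5, first share = 150 * 6/11 = 900/11
Step 2: Take 1/4: 900/11 * 1/4 = 225/11
Step 3: Take 3/8: 225/11 * 3/8 = 675/88
Final result = 675/88

675/88


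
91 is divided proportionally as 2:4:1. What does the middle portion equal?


Ratio = 2:4:1
Total parts = 2 + 4 + 1 = 7
Value per part = 91 / 7 = 13
First share = 2 * 13 = 26
Middle share = 4 * 13 = 52
Third share = 1 * 13 = 13

52


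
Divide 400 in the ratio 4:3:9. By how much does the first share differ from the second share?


Total parts = 4 + 3 + 9 = 16
Value per part = 400 / 16 = 25
Shares: 4*25=100, 3*25=75, 9*25=225
First share = 100, second share = 75
Difference = |100 - 75| = 25

25


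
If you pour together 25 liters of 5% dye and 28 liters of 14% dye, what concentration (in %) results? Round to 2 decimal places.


Solute in mixture 1 = 5% of 25 L = 25*5/100 = 5/4 L
Solute in mixture 2 = 14% of 28 L = 28*14/100 = 98/25 L
Total solute = 5/4 + 98/25 = 517/100 L
Total volume = 25 + 28 = 53 L
Final concentration = 517/100/53 * 100 = 9.75%

9.75


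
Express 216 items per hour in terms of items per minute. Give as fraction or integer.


Converting from per hour to per minute
Rate = 216 items per hour
Divide by 60: 216/60
= 18/5 items per minute

18/5


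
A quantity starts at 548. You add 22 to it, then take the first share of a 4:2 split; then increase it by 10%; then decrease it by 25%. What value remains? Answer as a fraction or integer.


Start with 548.
Step 1: Add 22: 548+22=570; split 4:2 first = 570*4/6 = 380
Step 2: Increase by 10%: 380 * 110/100 = 418
Step 3: Decrease by 25%: 418 * 75/100 = 627/2
Final result = 627/2

627/2


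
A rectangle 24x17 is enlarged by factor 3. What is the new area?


Original dimensions: 24 x 17
Enlargement factor = 3
New width = 24 * 3 = 72
New height = 17 * 3 = 51
New area = 72 * 51 = 3672

3672


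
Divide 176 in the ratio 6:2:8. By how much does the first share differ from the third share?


Total parts = 6 + 2 + 8 = 16
Value per part = 176 / 16 = 11
Shares: 6*11=66, 2*11=22, 8*11=88
First share = 66, third share = 88
Difference = |66 - 88| = 22

22


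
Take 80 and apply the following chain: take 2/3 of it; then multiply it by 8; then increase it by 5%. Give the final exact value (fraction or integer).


Start with 80.
Step 1: Take 2/3: 80 * 2/3 = 160/3
Step 2: Multiply by 8: 160/3 * 8 = 1280/3
Step 3: Increase by 5%: 1280/3 * 105/100 = 448
Final result = 448

448


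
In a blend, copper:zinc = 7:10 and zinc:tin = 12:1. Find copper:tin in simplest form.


Given a:b = 7:10 and b:c = 12:1
Make b consistent. Multiply first ratio by 12: a:b = 84:120
Multiply second ratio by 10: b:c = 120:10
Now b = 120 in both, so a:b:c = 84:120:10
Therefore a:c = 84:10
Simplify by GCD: a:c = 42:5

42:5


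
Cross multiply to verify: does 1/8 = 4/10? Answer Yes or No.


Cross multiply to check 1/8 = 4/10
Left cross product: 1 * 10 = 10
Right cross product: 8 * 4 = 32
10 != 32
Not equal, so proportions differ => No

No


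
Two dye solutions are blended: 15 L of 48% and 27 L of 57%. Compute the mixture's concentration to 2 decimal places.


Solute in mixture 1 = 48% of 15 L = 15*48/100 = 36/5 L
Solute in mixture 2 = 57% of 27 L = 27*57/100 = 1539/100 L
Total solute = 36/5 + 1539/100 = 2259/100 L
Total volume = 15 + 27 = 42 L
Final concentration = 2259/100/42 * 100 = 53.79%

53.79


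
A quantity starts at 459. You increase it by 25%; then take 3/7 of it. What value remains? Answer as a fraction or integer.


Start with 459.
Step 1: Increase by 25%: 459 * 125/100 = 2295/4
Step 2: Take 3/7: 2295/4 * 3/7 = 6885/28
Final result = 6885/28

6885/28


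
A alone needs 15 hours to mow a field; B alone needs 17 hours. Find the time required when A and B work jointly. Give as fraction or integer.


Rate of A = 1/15 job per hour
Rate of B = 1/17 job per hour
Combined rate = 1/15 + 1/17
Find common denominator: (17 + 15)/(15*17) = 32/255
Combined rate = 32/255 job per hour
Time together = 1 / (32/255) = 255/32 hours

255/32


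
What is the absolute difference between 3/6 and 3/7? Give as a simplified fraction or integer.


Simplify: 3/6 = 1/2 and 3/7 = 3/7
Find common denominator: LCD = 14
Convert: 7/14 and 6/14
Difference = |7 - 6|/14 = 1/14
Simplified = 1/14

1/14


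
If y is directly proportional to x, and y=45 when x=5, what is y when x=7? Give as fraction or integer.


Direct proportion: y = kx
Find k: k = 45/5 = 9
Compute y at x=7: y = 9 * 7
y = 63

63


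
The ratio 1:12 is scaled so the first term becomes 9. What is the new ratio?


Original ratio: 1:12
First term target: 9
Scale factor = 9 / 1 = 9
Multiply second term: 12 * 9 = 108
Equivalent ratio = 9:108

9:108


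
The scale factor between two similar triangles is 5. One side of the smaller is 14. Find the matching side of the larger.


Similar triangles have proportional sides
Scale factor = 5
Smaller side = 14
Corresponding larger side = 14 * 5
= 70

70


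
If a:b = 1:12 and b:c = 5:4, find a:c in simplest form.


Given a:b = 1:12 and b:c = 5:4
Make b consistent. Multiply first ratio by 5: a:b = 5:60
Multiply second ratio by 12: b:c = 60:48
Now b = 60 in both, so a:b:c = 5:60:48
Therefore a:c = 5:48
Simplify by GCD: a:c = 5:48

5:48


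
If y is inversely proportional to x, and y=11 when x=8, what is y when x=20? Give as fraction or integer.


Inverse proportion: y = k/x
Find k: k = 8 * 11 = 88
Compute y at x=20: y = 88/20
y = 22/5

22/5


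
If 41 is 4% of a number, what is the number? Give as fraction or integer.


Given: 41 is 4% of the whole
Set up: 41 = 4/100 * whole
whole = 41 * 100 / 4
whole = 4100 / 4
whole = 1025

1025


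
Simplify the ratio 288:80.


Find GCD(288, 80)
GCD = 16
Divide both by 16: 288/16 = 18, 80/16 = 5
Simplified ratio = 18:5

18:5


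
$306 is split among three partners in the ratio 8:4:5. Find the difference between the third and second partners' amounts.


Total parts = 8 + 4 + 5 = 17
Value per part = 306 / 17 = 18
Shares: 8*18=144, 4*18=72, 5*18=90
Third share = 90, second share = 72
Difference = |90 - 72| = 18

18


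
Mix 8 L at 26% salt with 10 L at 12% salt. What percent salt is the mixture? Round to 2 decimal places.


Solute in mixture 1 = 26% of 8 L = 8*26/100 = 52/25 L
Solute in mixture 2 = 12% of 10 L = 10*12/100 = 6/5 L
Total solute = 52/25 + 6/5 = 82/25 L
Total volume = 8 + 10 = 18 L
Final concentration = 82/25/18 * 100 = 18.22%

18.22


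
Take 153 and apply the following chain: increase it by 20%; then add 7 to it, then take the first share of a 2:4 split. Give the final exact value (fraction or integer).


Start with 153.
Step 1: Increase by 20%: 153 * 120/100 = 918/5
Step 2: Add 7: 918/5+7=953/5; split 2:4 first = 953/5*2/6 = 953/15
Final result = 953/15

953/15


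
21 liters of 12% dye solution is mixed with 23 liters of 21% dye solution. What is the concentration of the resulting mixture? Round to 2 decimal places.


Solute in mixture 1 = 12% of 21 L = 21*12/100 = 63/25 L
Solute in mixture 2 = 21% of 23 L = 23*21/100 = 483/100 L
Total solute = 63/25 + 483/100 = 147/20 L
Total volume = 21 + 23 = 44 L
Final concentration = 147/20/44 * 100 = 16.70%

16.70


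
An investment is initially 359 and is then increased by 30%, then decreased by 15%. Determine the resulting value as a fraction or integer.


Start: 359
Step 1: increase by 30% => multiply by 130/100
  359 * 130/100 = 4667/10
Step 2: decrease by 15% => multiply by 85/100
  4667/10 * 85/100 = 79339/200
Final value = 79339/200

79339/200


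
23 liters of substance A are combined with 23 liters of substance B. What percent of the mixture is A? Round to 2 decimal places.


Volume of A = 23 L
Volume of B = 23 L
Total volume = 23 + 23 = 46 L
Percentage of A = (23/46) * 100
= 50.00%

50.00


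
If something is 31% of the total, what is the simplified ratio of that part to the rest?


Part = 31%, Remainder = 69%
Ratio = 31:69
GCD(31, 69) = 1
Simplify: 31:69 = 31:69

31:69


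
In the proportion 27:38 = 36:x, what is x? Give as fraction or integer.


Setting up: 27/38 = 36/x
Cross multiply: 27 * x = 38 * 36
27x = 1368
x = 1368/27
x = 152/3

152/3


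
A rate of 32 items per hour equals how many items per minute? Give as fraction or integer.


Converting from per hour to per minute
Rate = 32 items per hour
Divide by 60: 32/60
= 8/15 items per minute

8/15


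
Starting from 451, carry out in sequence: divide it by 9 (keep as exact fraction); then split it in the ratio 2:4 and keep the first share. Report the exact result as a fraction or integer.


Start with 451.
Step 1: Divide by 9: 451 / 9 = 451/9
Step 2: Split 2:4, first share = 451/9 * 2/6 = 451/27
Final result = 451/27

451/27


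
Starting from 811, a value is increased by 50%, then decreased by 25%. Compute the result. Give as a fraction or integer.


Start: 811
Step 1: increase by 50% => multiply by 150/100
  811 * 150/100 = 2433/2
Step 2: decrease by 25% => multiply by 75/100
  2433/2 * 75/100 = 7299/8
Final value = 7299/8

7299/8


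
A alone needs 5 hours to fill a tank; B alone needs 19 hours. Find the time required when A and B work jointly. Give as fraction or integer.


Rate of A = 1/5 job per hour
Rate of B = 1/19 job per hour
Combined rate = 1/5 + 1/19
Find common denominator: (19 + 5)/(5*19) = 24/95
Combined rate = 24/95 job per hour
Time together = 1 / (24/95) = 95/24 hours

95/24


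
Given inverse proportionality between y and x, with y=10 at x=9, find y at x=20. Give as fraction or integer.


Inverse proportion: y = k/x
Find k: k = 9 * 10 = 90
Compute y at x=20: y = 90/20
y = 9/2

9/2


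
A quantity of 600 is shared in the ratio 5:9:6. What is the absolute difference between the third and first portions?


Total parts = 5 + 9 + 6 = 20
Value per part = 600 / 20 = 30
Shares: 5*30=150, 9*30=270, 6*30=180
Third share = 180, first share = 150
Difference = |180 - 150| = 30

30


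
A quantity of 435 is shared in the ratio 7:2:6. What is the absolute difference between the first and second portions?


Total parts = 7 + 2 + 6 = 15
Value per part = 435 / 15 = 29
Shares: 7*29=203, 2*29=58, 6*29=174
First share = 203, second share = 58
Difference = |203 - 58| = 145

145


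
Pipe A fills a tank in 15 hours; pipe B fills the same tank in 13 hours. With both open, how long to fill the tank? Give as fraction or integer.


Rate of A = 1/15 job per hour
Rate of B = 1/13 job per hour
Combined rate = 1/15 + 1/13
Find common denominator: (13 + 15)/(15*13) = 28/195
Combined rate = 28/195 job per hour
Time together = 1 / (28/195) = 195/28 hours

195/28


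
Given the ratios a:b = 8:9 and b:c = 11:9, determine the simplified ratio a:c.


Given a:b = 8:9 and b:c = 11:9
Make b consistent. Multiply first ratio by 11: a:b = 88:99
Multiply second ratio by 9: b:c = 99:81
Now b = 99 in both, so a:b:c = 88:99:81
Therefore a:c = 88:81
Simplify by GCD: a:c = 88:81

88:81


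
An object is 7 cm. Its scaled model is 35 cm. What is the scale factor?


Original length = 7 cm
Scaled length = 35 cm
Scale factor = 35 / 7
= 5

5


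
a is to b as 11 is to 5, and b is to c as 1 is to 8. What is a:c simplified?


Given a:b = 11:5 and b:c = 1:8
Make b consistent. Multiply first ratio by 1: a:b = 11:5
Multiply second ratio by 5: b:c = 5:40
Now b = 5 in both, so a:b:c = 11:5:40
Therefore a:c = 11:40
Simplify by GCD: a:c = 11:40

11:40


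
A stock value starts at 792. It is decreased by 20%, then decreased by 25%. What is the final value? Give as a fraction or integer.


Start: 792
Step 1: decrease by 20% => multiply by 80/100
  792 * 80/100 = 3168/5
Step 2: decrease by 25% => multiply by 75/100
  3168/5 * 75/100 = 2376/5
Final value = 2376/5

2376/5


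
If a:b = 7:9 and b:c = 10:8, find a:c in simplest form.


Given a:b = 7:9 and b:c = 10:8
Make b consistent. Multiply first ratio by 10: a:b = 70:90
Multiply second ratio by 9: b:c = 90:72
Now b = 90 in both, so a:b:c = 70:90:72
Therefore a:c = 70:72
Simplify by GCD: a:c = 35:36

35:36


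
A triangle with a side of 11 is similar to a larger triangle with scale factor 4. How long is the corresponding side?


Similar triangles have proportional sides
Scale factor = 4
Smaller side = 11
Corresponding larger side = 11 * 4
= 44

44


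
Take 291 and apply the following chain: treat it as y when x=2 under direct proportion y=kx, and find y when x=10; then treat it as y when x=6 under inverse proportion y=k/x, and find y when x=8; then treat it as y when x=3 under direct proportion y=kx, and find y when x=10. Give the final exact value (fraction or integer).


Start with 291.
Step 1: Direct prop: k = (291)/2; new y = k*10 = 291*10/2 = 1455
Step 2: Inverse prop: k = (1455)*6; new y = k/8 = 1455*6/8 = 4365/4
Step 3: Direct prop: k = (4365/4)/3; new y = k*10 = 4365/4*10/3 = 7275/2
Final result = 7275/2

7275/2


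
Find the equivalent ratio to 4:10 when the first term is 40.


Original ratio: 4:10
First term target: 40
Scale factor = 40 / 4 = 10
Multiply second term: 10 * 10 = 100
Equivalent ratio = 40:100

40:100


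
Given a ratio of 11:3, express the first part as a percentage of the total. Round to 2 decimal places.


Total parts = 11 + 3 = 14
First part fraction = 11/14
Percentage = (11/14) * 100
= 0.785714 * 100
= 78.57%

78.57


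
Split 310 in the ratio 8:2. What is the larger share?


Total parts = 8 + 2 = 10
Value per part = 310 / 10 = 31
First share = 8 * 31 = 248
Second share = 2 * 31 = 62
Larger share = 248

248


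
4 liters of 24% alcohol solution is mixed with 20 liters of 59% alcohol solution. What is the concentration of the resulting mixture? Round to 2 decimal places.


Solute in mixture 1 = 24% of 4 L = 4*24/100 = 24/25 L
Solute in mixture 2 = 59% of 20 L = 20*59/100 = 59/5 L
Total solute = 24/25 + 59/5 = 319/25 L
Total volume = 4 + 20 = 24 L
Final concentration = 319/25/24 * 100 = 53.17%

53.17


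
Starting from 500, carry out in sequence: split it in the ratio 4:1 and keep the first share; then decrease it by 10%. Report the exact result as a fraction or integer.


Start with 500.
Step 1: Split 4:1, first share = 500 * 4/5 = 400
Step 2: Decrease by 10%: 400 * 90/100 = 360
Final result = 360

360


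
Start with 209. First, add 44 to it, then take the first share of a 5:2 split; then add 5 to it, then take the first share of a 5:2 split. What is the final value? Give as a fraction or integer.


Start with 209.
Step 1: Add 44: 209+44=253; split 5:2 first = 253*5/7 = 1265/7
Step 2: Add 5: 1265/7+5=1300/7; split 5:2 first = 1300/7*5/7 = 6500/49
Final result = 6500/49

6500/49


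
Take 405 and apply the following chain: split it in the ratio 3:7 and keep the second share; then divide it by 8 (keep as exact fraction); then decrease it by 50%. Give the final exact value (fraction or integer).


Start with 405.
Step 1: Split 3:7, second share = 405 * 7/10 = 567/2
Step 2: Divide by 8: 567/2 / 8 = 567/16
Step 3: Decrease by 50%: 567/16 * 50/100 = 567/32
Final result = 567/32

567/32


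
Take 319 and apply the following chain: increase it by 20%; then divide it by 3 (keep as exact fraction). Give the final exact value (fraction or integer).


Start with 319.
Step 1: Increase by 20%: 319 * 120/100 = 1914/5
Step 2: Divide by 3: 1914/5 / 3 = 638/5
Final result = 638/5

638/5


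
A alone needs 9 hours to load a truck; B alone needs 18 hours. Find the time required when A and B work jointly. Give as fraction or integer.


Rate of A = 1/9 job per hour
Rate of B = 1/18 job per hour
Combined rate = 1/9 + 1/18
Find common denominator: (18 + 9)/(9*18) = 27/162
Combined rate = 1/6 job per hour
Time together = 1 / (1/6) = 6 hours

6


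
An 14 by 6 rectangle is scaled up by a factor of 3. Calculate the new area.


Original dimensions: 14 x 6
Enlargement factor = 3
New width = 14 * 3 = 42
New height = 6 * 3 = 18
New area = 42 * 18 = 756

756


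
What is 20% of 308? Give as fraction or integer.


Compute 20% of 308
Convert percentage: 20% = 20/100
Multiply: 308 * 20/100
= 6160/100
= 308/5

308/5


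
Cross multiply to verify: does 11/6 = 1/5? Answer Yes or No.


Cross multiply to check 11/6 = 1/5
Left cross product: 11 * 5 = 55
Right cross product: 6 * 1 = 6
55 != 6
Not equal, so proportions differ => No

No


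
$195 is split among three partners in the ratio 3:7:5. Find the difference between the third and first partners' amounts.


Total parts = 3 + 7 + 5 = 15
Value per part = 195 / 15 = 13
Shares: 3*13=39, 7*13=91, 5*13=65
Third share = 65, first share = 39
Difference = |65 - 39| = 26

26


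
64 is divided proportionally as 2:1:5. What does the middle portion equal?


Ratio = 2:1:5
Total parts = 2 + 1 + 5 = 8
Value per part = 64 / 8 = 8
First share = 2 * 8 = 16
Middle share = 1 * 8 = 8
Third share = 5 * 8 = 40

8


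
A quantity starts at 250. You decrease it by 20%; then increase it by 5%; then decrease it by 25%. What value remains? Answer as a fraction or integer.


Start with 250.
Step 1: Decrease by 20%: 250 * 80/100 = 200
Step 2: Increase by 5%: 200 * 105/100 = 210
Step 3: Decrease by 25%: 210 * 75/100 = 315/2
Final result = 315/2

315/2


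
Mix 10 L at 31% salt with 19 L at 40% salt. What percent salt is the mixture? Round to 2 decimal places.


Solute in mixture 1 = 31% of 10 L = 10*31/100 = 31/10 L
Solute in mixture 2 = 40% of 19 L = 19*40/100 = 38/5 L
Total solute = 31/10 + 38/5 = 107/10 L
Total volume = 10 + 19 = 29 L
Final concentration = 107/10/29 * 100 = 36.90%

36.90


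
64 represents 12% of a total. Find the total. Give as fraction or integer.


Given: 64 is 12% of the whole
Set up: 64 = 12/100 * whole
whole = 64 * 100 / 12
whole = 6400 / 12
whole = 1600/3

1600/3


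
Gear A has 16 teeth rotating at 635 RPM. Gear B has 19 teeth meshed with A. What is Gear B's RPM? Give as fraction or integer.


Gear ratio: teeth_A * RPM_A = teeth_B * RPM_B
16 * 635 = 19 * RPM_B
10160 = 19 * RPM_B
RPM_B = 10160 / 19
RPM_B = 10160/19

10160/19


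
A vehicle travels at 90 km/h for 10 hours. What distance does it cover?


Using distance = speed * time
Speed = 90 km/h
Time = 10 hours
Distance = 90 * 10
= 900 km

900


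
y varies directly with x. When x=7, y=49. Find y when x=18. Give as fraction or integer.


Direct proportion: y = kx
Find k: k = 49/7 = 7
Compute y at x=18: y = 7 * 18
y = 126

126


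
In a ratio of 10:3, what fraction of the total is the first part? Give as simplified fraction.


Total parts = 10 + 3 = 13
First part fraction = 10/13
Simplify: 10/13 = 10/13

10/13


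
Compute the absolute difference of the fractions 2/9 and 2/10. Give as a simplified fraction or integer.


Simplify: 2/9 = 2/9 and 2/10 = 1/5
Find common denominator: LCD = 45
Convert: 10/45 and 9/45
Difference = |10 - 9|/45 = 1/45
Simplified = 1/45

1/45


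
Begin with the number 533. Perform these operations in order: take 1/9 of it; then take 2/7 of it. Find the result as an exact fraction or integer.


Start with 533.
Step 1: Take 1/9: 533 * 1/9 = 533/9
Step 2: Take 2/7: 533/9 * 2/7 = 1066/63
Final result = 1066/63

1066/63


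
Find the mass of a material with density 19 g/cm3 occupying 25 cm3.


Using mass = density * volume
Density = 19 g/cm3
Volume = 25 cm3
Mass = 19 * 25
= 475 g

475


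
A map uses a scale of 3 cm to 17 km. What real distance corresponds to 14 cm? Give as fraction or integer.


Map scale: 3 cm = 17 km
Measured distance on map = 14 cm
Set up proportion: 14 * 17 / 3
= 238 / 3
= 238/3 km

238/3


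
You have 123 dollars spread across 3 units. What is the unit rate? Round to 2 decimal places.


Total dollars = 123
Number of units = 3
Unit rate = 123 / 3
= 41 dollars per unit

41


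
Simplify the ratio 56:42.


Find GCD(56, 42)
GCD = 14
Divide both by 14: 56/14 = 4, 42/14 = 3
Simplified ratio = 4:3

4:3


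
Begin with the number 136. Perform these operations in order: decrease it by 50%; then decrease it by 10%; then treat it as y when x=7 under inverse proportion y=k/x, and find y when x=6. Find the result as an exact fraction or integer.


Start with 136.
Step 1: Decrease by 50%: 136 * 50/100 = 68
Step 2: Decrease by 10%: 68 * 90/100 = 306/5
Step 3: Inverse prop: k = (306/5)*7; new y = k/6 = 306/5*7/6 = 357/5
Final result = 357/5

357/5


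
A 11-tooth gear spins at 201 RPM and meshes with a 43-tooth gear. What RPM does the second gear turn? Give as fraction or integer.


Gear ratio: teeth_A * RPM_A = teeth_B * RPM_B
11 * 201 = 43 * RPM_B
2211 = 43 * RPM_B
RPM_B = 2211 / 43
RPM_B = 2211/43

2211/43


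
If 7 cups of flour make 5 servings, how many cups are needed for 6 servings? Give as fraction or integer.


Original: 7 cups for 5 servings
Target servings = 6
Scaling factor = 6/5
New amount = 7 * 6/5
= 42/5
= 42/5 cups

42/5


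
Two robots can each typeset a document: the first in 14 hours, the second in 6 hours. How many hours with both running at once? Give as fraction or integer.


Rate of A = 1/14 job per hour
Rate of B = 1/6 job per hour
Combined rate = 1/14 + 1/6
Find common denominator: (6 + 14)/(14*6) = 20/84
Combined rate = 5/21 job per hour
Time together = 1 / (5/21) = 21/5 hours

21/5


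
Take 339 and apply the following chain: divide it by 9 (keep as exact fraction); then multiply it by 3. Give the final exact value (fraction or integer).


Start with 339.
Step 1: Divide by 9: 339 / 9 = 113/3
Step 2: Multiply by 3: 113/3 * 3 = 113
Final result = 113

113
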